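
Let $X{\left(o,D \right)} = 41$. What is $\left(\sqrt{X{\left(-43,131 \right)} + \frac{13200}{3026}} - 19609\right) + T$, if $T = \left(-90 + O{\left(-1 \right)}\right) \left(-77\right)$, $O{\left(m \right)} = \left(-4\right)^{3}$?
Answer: $-7751 + \frac{\sqrt{103841729}}{1513} \approx -7744.3$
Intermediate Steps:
$O{\left(m \right)} = -64$
$T = 11858$ ($T = \left(-90 - 64\right) \left(-77\right) = \left(-154\right) \left(-77\right) = 11858$)
$\left(\sqrt{X{\left(-43,131 \right)} + \frac{13200}{3026}} - 19609\right) + T = \left(\sqrt{41 + \frac{13200}{3026}} - 19609\right) + 11858 = \left(\sqrt{41 + 13200 \cdot \frac{1}{3026}} - 19609\right) + 11858 = \left(\sqrt{41 + \frac{6600}{1513}} - 19609\right) + 11858 = \left(\sqrt{\frac{68633}{1513}} - 19609\right) + 11858 = \left(\frac{\sqrt{103841729}}{1513} - 19609\right) + 11858 = \left(-19609 + \frac{\sqrt{103841729}}{1513}\right) + 11858 = -7751 + \frac{\sqrt{103841729}}{1513}$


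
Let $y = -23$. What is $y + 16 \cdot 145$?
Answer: $2297$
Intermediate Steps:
$y + 16 \cdot 145 = -23 + 16 \cdot 145 = -23 + 2320 = 2297$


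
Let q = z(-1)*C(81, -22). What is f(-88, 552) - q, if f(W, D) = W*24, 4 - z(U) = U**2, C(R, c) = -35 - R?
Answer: -1764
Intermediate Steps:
z(U) = 4 - U**2
f(W, D) = 24*W
q = -348 (q = (4 - 1*(-1)**2)*(-35 - 1*81) = (4 - 1*1)*(-35 - 81) = (4 - 1)*(-116) = 3*(-116) = -348)
f(-88, 552) - q = 24*(-88) - 1*(-348) = -2112 + 348 = -1764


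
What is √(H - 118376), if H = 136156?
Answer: 2*√4445 ≈ 133.34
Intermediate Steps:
√(H - 118376) = √(136156 - 118376) = √17780 = 2*√4445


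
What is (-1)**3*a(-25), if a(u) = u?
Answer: 25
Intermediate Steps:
(-1)**3*a(-25) = (-1)**3*(-25) = -1*(-25) = 25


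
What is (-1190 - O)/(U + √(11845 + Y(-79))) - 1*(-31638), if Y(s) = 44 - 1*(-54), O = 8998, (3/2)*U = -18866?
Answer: 45040894150854/1423596337 + 275076*√1327/1423596337 ≈ 31639.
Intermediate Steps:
U = -37732/3 (U = (⅔)*(-18866) = -37732/3 ≈ -12577.)
Y(s) = 98 (Y(s) = 44 + 54 = 98)
(-1190 - O)/(U + √(11845 + Y(-79))) - 1*(-31638) = (-1190 - 1*8998)/(-37732/3 + √(11845 + 98)) - 1*(-31638) = (-1190 - 8998)/(-37732/3 + √11943) + 31638 = -10188/(-37732/3 + 3*√1327) + 31638 = 31638 - 10188/(-37732/3 + 3*√1327)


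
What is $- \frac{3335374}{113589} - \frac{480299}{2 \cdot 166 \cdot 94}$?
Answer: $- \frac{22663862129}{506412216} \approx -44.754$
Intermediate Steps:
$- \frac{3335374}{113589} - \frac{480299}{2 \cdot 166 \cdot 94} = \left(-3335374\right) \frac{1}{113589} - \frac{480299}{332 \cdot 94} = - \frac{476482}{16227} - \frac{480299}{31208} = - \frac{22663862129}{506412216}$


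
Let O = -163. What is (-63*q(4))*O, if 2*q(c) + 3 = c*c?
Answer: 133497/2 ≈ 66749.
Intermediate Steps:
q(c) = -3/2 + c**2/2 (q(c) = -3/2 + (c*c)/2 = -3/2 + c**2/2)
(-63*q(4))*O = -63*(-3/2 + (1/2)*4**2)*(-163) = -63*(-3/2 + (1/2)*16)*(-163) = -63*(-3/2 + 8)*(-163) = -63*13/2*(-163) = -819/2*(-163) = 133497/2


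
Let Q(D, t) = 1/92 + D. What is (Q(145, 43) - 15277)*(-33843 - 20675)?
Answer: 37948426037/46 ≈ 8.2497e+8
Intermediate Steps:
Q(D, t) = 1/92 + D
(Q(145, 43) - 15277)*(-33843 - 20675) = ((1/92 + 145) - 15277)*(-33843 - 20675) = (13341/92 - 15277)*(-54518) = -1392143/92*(-54518) = 37948426037/46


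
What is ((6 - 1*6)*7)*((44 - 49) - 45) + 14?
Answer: 14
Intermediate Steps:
((6 - 1*6)*7)*((44 - 49) - 45) + 14 = ((6 - 6)*7)*(-5 - 45) + 14 = (0*7)*(-50) + 14 = 0*(-50) + 14 = 0 + 14 = 14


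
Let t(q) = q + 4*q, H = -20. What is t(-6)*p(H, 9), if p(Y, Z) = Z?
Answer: -270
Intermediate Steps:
t(q) = 5*q
t(-6)*p(H, 9) = (5*(-6))*9 = -30*9 = -270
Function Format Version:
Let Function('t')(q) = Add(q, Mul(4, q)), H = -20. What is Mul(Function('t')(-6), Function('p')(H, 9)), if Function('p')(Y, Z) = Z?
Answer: -270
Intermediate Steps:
Function('t')(q) = Mul(5, q)
Mul(Function('t')(-6), Function('p')(H, 9)) = Mul(Mul(5, -6), 9) = Mul(-30, 9) = -270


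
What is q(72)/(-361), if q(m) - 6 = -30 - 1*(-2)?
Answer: 22/361 ≈ 0.060942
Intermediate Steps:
q(m) = -22 (q(m) = 6 + (-30 - 1*(-2)) = 6 + (-30 + 2) = 6 - 28 = -22)
q(72)/(-361) = -22/(-361) = -22*(-1/361) = 22/361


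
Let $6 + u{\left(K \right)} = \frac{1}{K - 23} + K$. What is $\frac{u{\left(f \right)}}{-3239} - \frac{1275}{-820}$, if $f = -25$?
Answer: $\frac{243229}{155472} \approx 1.5645$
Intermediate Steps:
$u{\left(K \right)} = -6 + K + \frac{1}{-23 + K}$ ($u{\left(K \right)} = -6 + \left(\frac{1}{K - 23} + K\right) = -6 + \left(\frac{1}{-23 + K} + K\right) = -6 + \left(K + \frac{1}{-23 + K}\right) = -6 + K + \frac{1}{-23 + K}$)
$\frac{u{\left(f \right)}}{-3239} - \frac{1275}{-820} = \frac{\frac{1}{-23 - 25} \left(139 + \left(-25\right)^{2} - -725\right)}{-3239} - \frac{1275}{-820} = \frac{139 + 625 + 725}{-48} \left(- \frac{1}{3239}\right) - - \frac{255}{164} = \left(- \frac{1}{48}\right) 1489 \left(- \frac{1}{3239}\right) + \frac{255}{164} = \left(- \frac{1489}{48}\right) \left(- \frac{1}{3239}\right) + \frac{255}{164} = \frac{1489}{155472} + \frac{255}{164} = \frac{243229}{155472}$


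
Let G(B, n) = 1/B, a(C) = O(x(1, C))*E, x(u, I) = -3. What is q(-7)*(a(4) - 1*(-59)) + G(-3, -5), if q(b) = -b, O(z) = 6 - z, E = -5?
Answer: 293/3 ≈ 97.667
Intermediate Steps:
a(C) = -45 (a(C) = (6 - 1*(-3))*(-5) = (6 + 3)*(-5) = 9*(-5) = -45)
q(-7)*(a(4) - 1*(-59)) + G(-3, -5) = (-1*(-7))*(-45 - 1*(-59)) + 1/(-3) = 7*(-45 + 59) - 1/3 = 7*14 - 1/3 = 98 - 1/3 = 293/3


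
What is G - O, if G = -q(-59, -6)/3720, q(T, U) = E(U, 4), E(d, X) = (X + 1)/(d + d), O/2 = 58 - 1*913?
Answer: 15266881/8928 ≈ 1710.0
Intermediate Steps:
O = -1710 (O = 2*(58 - 1*913) = 2*(58 - 913) = 2*(-855) = -1710)
E(d, X) = (1 + X)/(2*d) (E(d, X) = (1 + X)/((2*d)) = (1 + X)*(1/(2*d)) = (1 + X)/(2*d))
q(T, U) = 5/(2*U) (q(T, U) = (1 + 4)/(2*U) = (½)*5/U = 5/(2*U))
G = 1/8928 (G = -5/(2*(-6))/3720 = -5*(-1)/(2*6)*(1/3720) = -1*(-5/12)*(1/3720) = (5/12)*(1/3720) = 1/8928 ≈ 0.00011201)
G - O = 1/8928 - 1*(-1710) = 1/8928 + 1710 = 15266881/8928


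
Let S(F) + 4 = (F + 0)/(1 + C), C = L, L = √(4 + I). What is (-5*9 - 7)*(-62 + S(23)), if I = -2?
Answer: 4628 - 1196*√2 ≈ 2936.6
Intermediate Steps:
L = √2 (L = √(4 - 2) = √2 ≈ 1.4142)
C = √2 ≈ 1.4142
S(F) = -4 + F/(1 + √2) (S(F) = -4 + (F + 0)/(1 + √2) = -4 + F/(1 + √2))
(-5*9 - 7)*(-62 + S(23)) = (-5*9 - 7)*(-62 + (-4 - 1*23 + 23*√2)) = (-45 - 7)*(-62 + (-4 - 23 + 23*√2)) = -52*(-62 + (-27 + 23*√2)) = -52*(-89 + 23*√2) = 4628 - 1196*√2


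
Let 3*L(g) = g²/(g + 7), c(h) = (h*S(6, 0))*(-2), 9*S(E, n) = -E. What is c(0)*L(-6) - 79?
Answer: -79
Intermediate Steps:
S(E, n) = -E/9 (S(E, n) = (-E)/9 = -E/9)
c(h) = 4*h/3 (c(h) = (h*(-⅑*6))*(-2) = (h*(-⅔))*(-2) = -2*h/3*(-2) = 4*h/3)
L(g) = g²/(3*(7 + g)) (L(g) = (g²/(g + 7))/3 = (g²/(7 + g))/3 = g²/(3*(7 + g)))
c(0)*L(-6) - 79 = ((4/3)*0)*((⅓)*(-6)²/(7 - 6)) - 79 = 0*((⅓)*36/1) - 79 = 0*((⅓)*36*1) - 79 = 0*12 - 79 = 0 - 79 = -79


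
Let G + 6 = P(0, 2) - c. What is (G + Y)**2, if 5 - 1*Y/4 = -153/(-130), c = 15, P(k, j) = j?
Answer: 58081/4225 ≈ 13.747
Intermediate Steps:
G = -19 (G = -6 + (2 - 1*15) = -6 + (2 - 15) = -6 - 13 = -19)
Y = 994/65 (Y = 20 - (-612)/(-130) = 20 - (-612)*(-1)/130 = 20 - 4*153/130 = 20 - 306/65 = 994/65 ≈ 15.292)
(G + Y)**2 = (-19 + 994/65)**2 = (-241/65)**2 = 58081/4225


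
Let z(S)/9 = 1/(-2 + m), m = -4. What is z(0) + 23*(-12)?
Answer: -555/2 ≈ -277.50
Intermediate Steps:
z(S) = -3/2 (z(S) = 9/(-2 - 4) = 9/(-6) = 9*(-⅙) = -3/2)
z(0) + 23*(-12) = -3/2 + 23*(-12) = -3/2 - 276 = -555/2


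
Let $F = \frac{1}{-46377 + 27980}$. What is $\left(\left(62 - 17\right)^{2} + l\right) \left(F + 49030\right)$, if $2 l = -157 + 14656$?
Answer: $\frac{16731289057041}{36794} \approx 4.5473 \cdot 10^{8}$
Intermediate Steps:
$F = - \frac{1}{18397}$ ($F = \frac{1}{-18397} = - \frac{1}{18397} \approx -5.4357 \cdot 10^{-5}$)
$l = \frac{14499}{2}$ ($l = \frac{-157 + 14656}{2} = \frac{1}{2} \cdot 14499 = \frac{14499}{2} \approx 7249.5$)
$\left(\left(62 - 17\right)^{2} + l\right) \left(F + 49030\right) = \left(\left(62 - 17\right)^{2} + \frac{14499}{2}\right) \left(- \frac{1}{18397} + 49030\right) = \left(45^{2} + \frac{14499}{2}\right) \frac{902004909}{18397} = \left(2025 + \frac{14499}{2}\right) \frac{902004909}{18397} = \frac{18549}{2} \cdot \frac{902004909}{18397} = \frac{16731289057041}{36794}$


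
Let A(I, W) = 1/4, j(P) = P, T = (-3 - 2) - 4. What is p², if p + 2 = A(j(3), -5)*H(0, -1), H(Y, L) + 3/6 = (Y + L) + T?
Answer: 1369/64 ≈ 21.391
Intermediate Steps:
T = -9 (T = -5 - 4 = -9)
H(Y, L) = -19/2 + L + Y (H(Y, L) = -½ + ((Y + L) - 9) = -½ + ((L + Y) - 9) = -½ + (-9 + L + Y) = -19/2 + L + Y)
A(I, W) = ¼
p = -37/8 (p = -2 + (-19/2 - 1 + 0)/4 = -2 + (¼)*(-21/2) = -2 - 21/8 = -37/8 ≈ -4.6250)
p² = (-37/8)² = 1369/64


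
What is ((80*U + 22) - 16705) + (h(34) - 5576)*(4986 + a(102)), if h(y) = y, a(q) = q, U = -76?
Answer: -28220459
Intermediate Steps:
((80*U + 22) - 16705) + (h(34) - 5576)*(4986 + a(102)) = ((80*(-76) + 22) - 16705) + (34 - 5576)*(4986 + 102) = ((-6080 + 22) - 16705) - 5542*5088 = (-6058 - 16705) - 28197696 = -22763 - 28197696 = -28220459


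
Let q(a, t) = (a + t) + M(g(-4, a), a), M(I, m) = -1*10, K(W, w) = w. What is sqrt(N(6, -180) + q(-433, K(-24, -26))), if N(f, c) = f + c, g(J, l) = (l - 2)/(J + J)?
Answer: I*sqrt(643) ≈ 25.357*I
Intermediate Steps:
g(J, l) = (-2 + l)/(2*J) (g(J, l) = (-2 + l)/((2*J)) = (-2 + l)*(1/(2*J)) = (-2 + l)/(2*J))
N(f, c) = c + f
M(I, m) = -10
q(a, t) = -10 + a + t (q(a, t) = (a + t) - 10 = -10 + a + t)
sqrt(N(6, -180) + q(-433, K(-24, -26))) = sqrt((-180 + 6) + (-10 - 433 - 26)) = sqrt(-174 - 469) = sqrt(-643) = I*sqrt(643)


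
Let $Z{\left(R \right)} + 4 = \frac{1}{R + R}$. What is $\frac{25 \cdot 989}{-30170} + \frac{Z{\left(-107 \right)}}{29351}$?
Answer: $- \frac{1109474281}{1353580067} \approx -0.81966$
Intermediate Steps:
$Z{\left(R \right)} = -4 + \frac{1}{2 R}$ ($Z{\left(R \right)} = -4 + \frac{1}{R + R} = -4 + \frac{1}{2 R}$)
$\frac{25 \cdot 989}{-30170} + \frac{Z{\left(-107 \right)}}{29351} = \frac{25 \cdot 989}{-30170} + \frac{-4 + \frac{1}{2 \left(-107\right)}}{29351} = 24725 \left(- \frac{1}{30170}\right) + \left(-4 + \frac{1}{2} \left(- \frac{1}{107}\right)\right) \frac{1}{29351} = - \frac{4945}{6034} + \left(-4 - \frac{1}{214}\right) \frac{1}{29351} = - \frac{4945}{6034} - \frac{857}{6281114} = - \frac{1109474281}{1353580067}$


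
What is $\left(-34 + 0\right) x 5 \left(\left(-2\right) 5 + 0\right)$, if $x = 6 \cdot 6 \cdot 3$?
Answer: $183600$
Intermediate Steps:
$x = 108$ ($x = 36 \cdot 3 = 108$)
$\left(-34 + 0\right) x 5 \left(\left(-2\right) 5 + 0\right) = \left(-34 + 0\right) 108 \cdot 5 \left(\left(-2\right) 5 + 0\right) = - 34 \cdot 540 \left(-10 + 0\right) = - 34 \cdot 540 \left(-10\right) = \left(-34\right) \left(-5400\right) = 183600$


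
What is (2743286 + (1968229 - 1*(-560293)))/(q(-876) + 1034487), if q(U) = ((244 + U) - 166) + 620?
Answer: 5271808/1034309 ≈ 5.0969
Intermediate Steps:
q(U) = 698 + U (q(U) = (78 + U) + 620 = 698 + U)
(2743286 + (1968229 - 1*(-560293)))/(q(-876) + 1034487) = (2743286 + (1968229 - 1*(-560293)))/((698 - 876) + 1034487) = (2743286 + (1968229 + 560293))/(-178 + 1034487) = (2743286 + 2528522)/1034309 = 5271808*(1/1034309) = 5271808/1034309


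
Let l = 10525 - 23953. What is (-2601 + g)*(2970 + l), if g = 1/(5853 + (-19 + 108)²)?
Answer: 187335058617/6887 ≈ 2.7201e+7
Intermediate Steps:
g = 1/13774 (g = 1/(5853 + 89²) = 1/(5853 + 7921) = 1/13774 ≈ 7.2601e-5)
l = -13428
(-2601 + g)*(2970 + l) = (-2601 + 1/13774)*(2970 - 13428) = -35826173/13774*(-10458) = 187335058617/6887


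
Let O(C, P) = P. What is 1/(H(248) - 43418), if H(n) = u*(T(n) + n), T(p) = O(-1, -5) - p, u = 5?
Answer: -1/43443 ≈ -2.3019e-5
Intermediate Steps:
T(p) = -5 - p
H(n) = -25 (H(n) = 5*((-5 - n) + n) = 5*(-5) = -25)
1/(H(248) - 43418) = 1/(-25 - 43418) = 1/(-43443) = -1/43443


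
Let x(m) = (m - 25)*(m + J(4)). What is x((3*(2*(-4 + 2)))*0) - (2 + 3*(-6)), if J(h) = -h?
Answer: 116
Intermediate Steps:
x(m) = (-25 + m)*(-4 + m) (x(m) = (m - 25)*(m - 1*4) = (-25 + m)*(m - 4) = (-25 + m)*(-4 + m))
x((3*(2*(-4 + 2)))*0) - (2 + 3*(-6)) = (100 + ((3*(2*(-4 + 2)))*0)**2 - 29*3*(2*(-4 + 2))*0) - (2 + 3*(-6)) = (100 + ((3*(2*(-2)))*0)**2 - 29*3*(2*(-2))*0) - (2 - 18) = (100 + ((3*(-4))*0)**2 - 29*3*(-4)*0) - 1*(-16) = (100 + (-12*0)**2 - (-348)*0) + 16 = (100 + 0**2 - 29*0) + 16 = (100 + 0 + 0) + 16 = 100 + 16 = 116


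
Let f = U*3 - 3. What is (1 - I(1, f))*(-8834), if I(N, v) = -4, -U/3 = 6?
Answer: -44170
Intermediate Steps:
U = -18 (U = -3*6 = -18)
f = -57 (f = -18*3 - 3 = -54 - 3 = -57)
(1 - I(1, f))*(-8834) = (1 - 1*(-4))*(-8834) = (1 + 4)*(-8834) = 5*(-8834) = -44170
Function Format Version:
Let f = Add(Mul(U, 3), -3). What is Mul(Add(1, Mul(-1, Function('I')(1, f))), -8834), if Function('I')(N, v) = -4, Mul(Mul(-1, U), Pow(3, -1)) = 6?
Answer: -44170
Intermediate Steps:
U = -18 (U = Mul(-3, 6) = -18)
f = -57 (f = Add(Mul(-18, 3), -3) = Add(-54, -3) = -57)
Mul(Add(1, Mul(-1, Function('I')(1, f))), -8834) = Mul(Add(1, Mul(-1, -4)), -8834) = Mul(Add(1, 4), -8834) = Mul(5, -8834) = -44170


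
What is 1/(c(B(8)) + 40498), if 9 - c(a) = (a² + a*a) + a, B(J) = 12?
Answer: 1/40207 ≈ 2.4871e-5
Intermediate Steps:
c(a) = 9 - a - 2*a² (c(a) = 9 - ((a² + a*a) + a) = 9 - ((a² + a²) + a) = 9 - (2*a² + a) = 9 - (a + 2*a²) = 9 + (-a - 2*a²) = 9 - a - 2*a²)
1/(c(B(8)) + 40498) = 1/((9 - 1*12 - 2*12²) + 40498) = 1/((9 - 12 - 2*144) + 40498) = 1/((9 - 12 - 288) + 40498) = 1/(-291 + 40498) = 1/40207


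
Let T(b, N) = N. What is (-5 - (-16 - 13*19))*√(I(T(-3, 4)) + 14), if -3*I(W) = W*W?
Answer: 86*√78 ≈ 759.53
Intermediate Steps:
I(W) = -W²/3 (I(W) = -W*W/3 = -W²/3)
(-5 - (-16 - 13*19))*√(I(T(-3, 4)) + 14) = (-5 - (-16 - 13*19))*√(-⅓*4² + 14) = (-5 - (-16 - 247))*√(-⅓*16 + 14) = (-5 - 1*(-263))*√(-16/3 + 14) = (-5 + 263)*√(26/3) = 258*(√78/3) = 86*√78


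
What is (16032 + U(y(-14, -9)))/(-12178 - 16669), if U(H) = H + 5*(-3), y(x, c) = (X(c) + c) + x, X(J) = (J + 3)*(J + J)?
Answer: -16102/28847 ≈ -0.55819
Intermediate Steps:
X(J) = 2*J*(3 + J) (X(J) = (3 + J)*(2*J) = 2*J*(3 + J))
y(x, c) = c + x + 2*c*(3 + c) (y(x, c) = (2*c*(3 + c) + c) + x = (c + 2*c*(3 + c)) + x = c + x + 2*c*(3 + c))
U(H) = -15 + H (U(H) = H - 15 = -15 + H)
(16032 + U(y(-14, -9)))/(-12178 - 16669) = (16032 + (-15 + (-9 - 14 + 2*(-9)*(3 - 9))))/(-12178 - 16669) = (16032 + (-15 + (-9 - 14 + 2*(-9)*(-6))))/(-28847) = (16032 + (-15 + (-9 - 14 + 108)))*(-1/28847) = (16032 + (-15 + 85))*(-1/28847) = (16032 + 70)*(-1/28847) = 16102*(-1/28847) = -16102/28847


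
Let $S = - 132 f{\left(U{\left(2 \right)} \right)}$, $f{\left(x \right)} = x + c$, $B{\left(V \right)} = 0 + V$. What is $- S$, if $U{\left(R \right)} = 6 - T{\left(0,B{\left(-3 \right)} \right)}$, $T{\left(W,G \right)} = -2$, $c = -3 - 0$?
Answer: $660$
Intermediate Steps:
$B{\left(V \right)} = V$
$c = -3$ ($c = -3 + 0 = -3$)
$U{\left(R \right)} = 8$ ($U{\left(R \right)} = 6 - -2 = 6 + 2 = 8$)
$f{\left(x \right)} = -3 + x$ ($f{\left(x \right)} = x - 3 = -3 + x$)
$S = -660$ ($S = - 132 \left(-3 + 8\right) = \left(-132\right) 5 = -660$)
$- S = \left(-1\right) \left(-660\right) = 660$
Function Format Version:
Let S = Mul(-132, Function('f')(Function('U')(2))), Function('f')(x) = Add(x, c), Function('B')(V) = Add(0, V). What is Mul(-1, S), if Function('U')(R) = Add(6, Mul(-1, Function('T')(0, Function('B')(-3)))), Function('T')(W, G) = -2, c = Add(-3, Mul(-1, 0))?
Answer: 660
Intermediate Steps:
Function('B')(V) = V
c = -3 (c = Add(-3, 0) = -3)
Function('U')(R) = 8 (Function('U')(R) = Add(6, Mul(-1, -2)) = Add(6, 2) = 8)
Function('f')(x) = Add(-3, x) (Function('f')(x) = Add(x, -3) = Add(-3, x))
S = -660 (S = Mul(-132, Add(-3, 8)) = Mul(-132, 5) = -660)
Mul(-1, S) = Mul(-1, -660) = 660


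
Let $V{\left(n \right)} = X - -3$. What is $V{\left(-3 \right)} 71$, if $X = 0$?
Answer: $213$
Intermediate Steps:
$V{\left(n \right)} = 3$ ($V{\left(n \right)} = 0 - -3 = 0 + 3 = 3$)
$V{\left(-3 \right)} 71 = 3 \cdot 71 = 213$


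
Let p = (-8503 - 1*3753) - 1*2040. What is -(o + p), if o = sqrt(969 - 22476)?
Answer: 14296 - I*sqrt(21507) ≈ 14296.0 - 146.65*I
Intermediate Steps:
p = -14296 (p = (-8503 - 3753) - 2040 = -12256 - 2040 = -14296)
o = I*sqrt(21507) (o = sqrt(-21507) = I*sqrt(21507) ≈ 146.65*I)
-(o + p) = -(I*sqrt(21507) - 14296) = -(-14296 + I*sqrt(21507)) = 14296 - I*sqrt(21507)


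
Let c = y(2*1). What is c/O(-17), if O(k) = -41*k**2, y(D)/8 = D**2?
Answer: -32/11849 ≈ -0.0027006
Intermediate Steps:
y(D) = 8*D**2
c = 32 (c = 8*(2*1)**2 = 8*2**2 = 8*4 = 32)
c/O(-17) = 32/((-41*(-17)**2)) = 32/((-41*289)) = 32/(-11849) = 32*(-1/11849) = -32/11849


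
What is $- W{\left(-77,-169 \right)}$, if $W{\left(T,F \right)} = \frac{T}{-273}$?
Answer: $- \frac{11}{39} \approx -0.28205$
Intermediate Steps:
$W{\left(T,F \right)} = - \frac{T}{273}$ ($W{\left(T,F \right)} = T \left(- \frac{1}{273}\right) = - \frac{T}{273}$)
$- W{\left(-77,-169 \right)} = - \frac{\left(-1\right) \left(-77\right)}{273} = \left(-1\right) \frac{11}{39} = - \frac{11}{39}$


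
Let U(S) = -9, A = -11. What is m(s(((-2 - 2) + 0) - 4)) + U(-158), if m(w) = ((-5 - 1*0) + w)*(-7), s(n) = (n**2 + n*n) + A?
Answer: -793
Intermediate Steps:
s(n) = -11 + 2*n**2 (s(n) = (n**2 + n*n) - 11 = (n**2 + n**2) - 11 = 2*n**2 - 11 = -11 + 2*n**2)
m(w) = 35 - 7*w (m(w) = ((-5 + 0) + w)*(-7) = (-5 + w)*(-7) = 35 - 7*w)
m(s(((-2 - 2) + 0) - 4)) + U(-158) = (35 - 7*(-11 + 2*(((-2 - 2) + 0) - 4)**2)) - 9 = (35 - 7*(-11 + 2*((-4 + 0) - 4)**2)) - 9 = (35 - 7*(-11 + 2*(-4 - 4)**2)) - 9 = (35 - 7*(-11 + 2*(-8)**2)) - 9 = (35 - 7*(-11 + 2*64)) - 9 = (35 - 7*(-11 + 128)) - 9 = (35 - 7*117) - 9 = (35 - 819) - 9 = -784 - 9 = -793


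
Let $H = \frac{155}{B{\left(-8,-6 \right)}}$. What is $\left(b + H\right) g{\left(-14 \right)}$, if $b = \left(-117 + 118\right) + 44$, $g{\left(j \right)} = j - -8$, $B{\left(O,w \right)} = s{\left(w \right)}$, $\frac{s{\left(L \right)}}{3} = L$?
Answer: $- \frac{655}{3} \approx -218.33$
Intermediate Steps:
$s{\left(L \right)} = 3 L$
$B{\left(O,w \right)} = 3 w$
$H = - \frac{155}{18}$ ($H = \frac{155}{3 \left(-6\right)} = \frac{155}{-18} = 155 \left(- \frac{1}{18}\right) = - \frac{155}{18} \approx -8.6111$)
$g{\left(j \right)} = 8 + j$ ($g{\left(j \right)} = j + 8 = 8 + j$)
$b = 45$ ($b = 1 + 44 = 45$)
$\left(b + H\right) g{\left(-14 \right)} = \left(45 - \frac{155}{18}\right) \left(8 - 14\right) = \frac{655}{18} \left(-6\right) = - \frac{655}{3}$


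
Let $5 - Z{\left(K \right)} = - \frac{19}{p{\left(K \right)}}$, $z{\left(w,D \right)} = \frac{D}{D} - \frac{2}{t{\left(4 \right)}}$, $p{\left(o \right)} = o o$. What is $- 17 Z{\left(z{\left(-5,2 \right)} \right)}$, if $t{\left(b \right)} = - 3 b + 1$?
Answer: $- \frac{53448}{169} \approx -316.26$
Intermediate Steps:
$t{\left(b \right)} = 1 - 3 b$
$p{\left(o \right)} = o^{2}$
$z{\left(w,D \right)} = \frac{13}{11}$ ($z{\left(w,D \right)} = \frac{D}{D} - \frac{2}{1 - 12} = 1 - \frac{2}{1 - 12} = 1 - \frac{2}{-11} = 1 - - \frac{2}{11} = 1 + \frac{2}{11} = \frac{13}{11}$)
$Z{\left(K \right)} = 5 + \frac{19}{K^{2}}$ ($Z{\left(K \right)} = 5 - - \frac{19}{K^{2}} = 5 + \frac{19}{K^{2}}$)
$- 17 Z{\left(z{\left(-5,2 \right)} \right)} = - 17 \left(5 + \frac{19}{\frac{169}{121}}\right) = - 17 \left(5 + 19 \cdot \frac{121}{169}\right) = - 17 \left(5 + \frac{2299}{169}\right) = \left(-17\right) \frac{3144}{169} = - \frac{53448}{169}$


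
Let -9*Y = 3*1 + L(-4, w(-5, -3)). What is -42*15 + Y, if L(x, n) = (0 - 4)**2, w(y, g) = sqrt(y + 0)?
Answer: -5689/9 ≈ -632.11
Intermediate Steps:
w(y, g) = sqrt(y)
L(x, n) = 16 (L(x, n) = (-4)**2 = 16)
Y = -19/9 (Y = -(3*1 + 16)/9 = -(3 + 16)/9 = -1/9*19 = -19/9 ≈ -2.1111)
-42*15 + Y = -42*15 - 19/9 = -630 - 19/9 = -5689/9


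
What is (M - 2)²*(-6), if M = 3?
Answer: -6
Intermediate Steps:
(M - 2)²*(-6) = (3 - 2)²*(-6) = 1²*(-6) = 1*(-6) = -6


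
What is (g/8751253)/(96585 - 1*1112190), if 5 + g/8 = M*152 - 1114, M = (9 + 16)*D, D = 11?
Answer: -325448/8887816303065 ≈ -3.6617e-8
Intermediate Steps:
M = 275 (M = (9 + 16)*11 = 25*11 = 275)
g = 325448 (g = -40 + 8*(275*152 - 1114) = -40 + 8*(41800 - 1114) = -40 + 8*40686 = -40 + 325488 = 325448)
(g/8751253)/(96585 - 1*1112190) = (325448/8751253)/(96585 - 1*1112190) = (325448*(1/8751253))/(96585 - 1112190) = (325448/8751253)/(-1015605) = (325448/8751253)*(-1/1015605) = -325448/8887816303065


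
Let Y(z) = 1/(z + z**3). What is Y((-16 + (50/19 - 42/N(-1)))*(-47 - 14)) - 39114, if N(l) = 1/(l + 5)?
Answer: -363301808143541995889/9288280619306182 ≈ -39114.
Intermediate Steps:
N(l) = 1/(5 + l)
Y((-16 + (50/19 - 42/N(-1)))*(-47 - 14)) - 39114 = 1/((-16 + (50/19 - 42/(1/(5 - 1))))*(-47 - 14) + ((-16 + (50/19 - 42/(1/(5 - 1))))*(-47 - 14))**3) - 39114 = 1/((-16 + (50*(1/19) - 42/(1/4)))*(-61) + ((-16 + (50*(1/19) - 42/(1/4)))*(-61))**3) - 39114 = 1/((-16 + (50/19 - 42/1/4))*(-61) + ((-16 + (50/19 - 42/1/4))*(-61))**3) - 39114 = 1/((-16 + (50/19 - 42*4))*(-61) + ((-16 + (50/19 - 42*4))*(-61))**3) - 39114 = 1/((-16 + (50/19 - 168))*(-61) + ((-16 + (50/19 - 168))*(-61))**3) - 39114 = 1/((-16 - 3142/19)*(-61) + ((-16 - 3142/19)*(-61))**3) - 39114 = 1/(-3446/19*(-61) + (-3446/19*(-61))**3) - 39114 = 1/(210206/19 + (210206/19)**3) - 39114 = 1/(210206/19 + 9288280543421816/6859) - 39114 = 1/(9288280619306182/6859) - 39114 = 6859/9288280619306182 - 39114 = -363301808143541995889/9288280619306182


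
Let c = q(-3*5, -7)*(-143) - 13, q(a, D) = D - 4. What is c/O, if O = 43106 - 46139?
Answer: -520/1011 ≈ -0.51434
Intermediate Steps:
q(a, D) = -4 + D
c = 1560 (c = (-4 - 7)*(-143) - 13 = -11*(-143) - 13 = 1573 - 13 = 1560)
O = -3033
c/O = 1560/(-3033) = 1560*(-1/3033) = -520/1011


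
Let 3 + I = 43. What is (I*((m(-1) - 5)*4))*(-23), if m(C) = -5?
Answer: 36800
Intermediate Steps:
I = 40 (I = -3 + 43 = 40)
(I*((m(-1) - 5)*4))*(-23) = (40*((-5 - 5)*4))*(-23) = (40*(-10*4))*(-23) = (40*(-40))*(-23) = -1600*(-23) = 36800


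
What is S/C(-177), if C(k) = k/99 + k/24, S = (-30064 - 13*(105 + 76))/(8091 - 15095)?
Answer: -2139522/4235669 ≈ -0.50512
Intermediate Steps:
S = 32417/7004 (S = (-30064 - 13*181)/(-7004) = (-30064 - 2353)*(-1/7004) = -32417*(-1/7004) = 32417/7004 ≈ 4.6284)
C(k) = 41*k/792 (C(k) = k*(1/99) + k*(1/24) = k/99 + k/24 = 41*k/792)
S/C(-177) = 32417/(7004*(((41/792)*(-177)))) = 32417/(7004*(-2419/264)) = (32417/7004)*(-264/2419) = -2139522/4235669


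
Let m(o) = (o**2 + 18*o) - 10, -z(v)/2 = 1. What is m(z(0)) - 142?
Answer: -184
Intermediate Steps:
z(v) = -2 (z(v) = -2*1 = -2)
m(o) = -10 + o**2 + 18*o
m(z(0)) - 142 = (-10 + (-2)**2 + 18*(-2)) - 142 = (-10 + 4 - 36) - 142 = -42 - 142 = -184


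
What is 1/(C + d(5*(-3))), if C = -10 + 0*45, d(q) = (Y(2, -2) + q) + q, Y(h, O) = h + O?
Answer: -1/40 ≈ -0.025000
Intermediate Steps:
Y(h, O) = O + h
d(q) = 2*q (d(q) = ((-2 + 2) + q) + q = (0 + q) + q = q + q = 2*q)
C = -10 (C = -10 + 0 = -10)
1/(C + d(5*(-3))) = 1/(-10 + 2*(5*(-3))) = 1/(-10 + 2*(-15)) = 1/(-10 - 30) = 1/(-40) = -1/40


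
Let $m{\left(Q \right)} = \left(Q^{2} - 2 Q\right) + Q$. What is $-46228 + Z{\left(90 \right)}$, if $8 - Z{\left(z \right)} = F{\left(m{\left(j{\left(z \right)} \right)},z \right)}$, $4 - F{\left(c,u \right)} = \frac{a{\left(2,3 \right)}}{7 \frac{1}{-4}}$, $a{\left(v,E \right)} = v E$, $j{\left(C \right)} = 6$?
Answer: $- \frac{323592}{7} \approx -46227.0$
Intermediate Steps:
$m{\left(Q \right)} = Q^{2} - Q$
$a{\left(v,E \right)} = E v$
$F{\left(c,u \right)} = \frac{52}{7}$ ($F{\left(c,u \right)} = 4 - \frac{3 \cdot 2}{7 \frac{1}{-4}} = 4 - \frac{6}{7 \left(- \frac{1}{4}\right)} = 4 - \frac{6}{- \frac{7}{4}} = 4 - 6 \left(- \frac{4}{7}\right) = 4 - - \frac{24}{7} = 4 + \frac{24}{7} = \frac{52}{7}$)
$Z{\left(z \right)} = \frac{4}{7}$ ($Z{\left(z \right)} = 8 - \frac{52}{7} = \frac{4}{7}$)
$-46228 + Z{\left(90 \right)} = -46228 + \frac{4}{7} = - \frac{323592}{7}$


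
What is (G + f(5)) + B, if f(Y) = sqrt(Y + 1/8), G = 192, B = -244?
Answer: -52 + sqrt(82)/4 ≈ -49.736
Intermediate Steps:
f(Y) = sqrt(1/8 + Y) (f(Y) = sqrt(Y + 1*(1/8)) = sqrt(Y + 1/8) = sqrt(1/8 + Y))
(G + f(5)) + B = (192 + sqrt(2 + 16*5)/4) - 244 = (192 + sqrt(2 + 80)/4) - 244 = (192 + sqrt(82)/4) - 244 = -52 + sqrt(82)/4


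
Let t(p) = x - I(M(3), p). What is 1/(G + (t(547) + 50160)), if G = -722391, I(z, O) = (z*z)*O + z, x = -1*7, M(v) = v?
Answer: -1/677164 ≈ -1.4767e-6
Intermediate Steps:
x = -7
I(z, O) = z + O*z**2 (I(z, O) = z**2*O + z = O*z**2 + z = z + O*z**2)
t(p) = -10 - 9*p (t(p) = -7 - 3*(1 + p*3) = -7 - 3*(1 + 3*p) = -7 - (3 + 9*p) = -7 + (-3 - 9*p) = -10 - 9*p)
1/(G + (t(547) + 50160)) = 1/(-722391 + ((-10 - 9*547) + 50160)) = 1/(-722391 + ((-10 - 4923) + 50160)) = 1/(-722391 + (-4933 + 50160)) = 1/(-722391 + 45227) = 1/(-677164) = -1/677164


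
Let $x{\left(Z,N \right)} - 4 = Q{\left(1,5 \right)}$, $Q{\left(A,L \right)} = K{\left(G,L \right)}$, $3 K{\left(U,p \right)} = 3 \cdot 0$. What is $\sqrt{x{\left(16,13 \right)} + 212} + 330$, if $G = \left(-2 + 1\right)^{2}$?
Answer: $330 + 6 \sqrt{6} \approx 344.7$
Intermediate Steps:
$G = 1$ ($G = \left(-1\right)^{2} = 1$)
$K{\left(U,p \right)} = 0$ ($K{\left(U,p \right)} = \frac{3 \cdot 0}{3} = \frac{1}{3} \cdot 0 = 0$)
$Q{\left(A,L \right)} = 0$
$x{\left(Z,N \right)} = 4$ ($x{\left(Z,N \right)} = 4 + 0 = 4$)
$\sqrt{x{\left(16,13 \right)} + 212} + 330 = \sqrt{4 + 212} + 330 = \sqrt{216} + 330 = 6 \sqrt{6} + 330 = 330 + 6 \sqrt{6}$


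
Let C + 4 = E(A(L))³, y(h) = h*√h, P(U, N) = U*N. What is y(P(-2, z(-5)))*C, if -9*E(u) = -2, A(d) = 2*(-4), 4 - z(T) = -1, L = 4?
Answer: 29080*I*√10/729 ≈ 126.14*I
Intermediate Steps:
z(T) = 5 (z(T) = 4 - 1*(-1) = 4 + 1 = 5)
P(U, N) = N*U
A(d) = -8
y(h) = h^(3/2)
E(u) = 2/9 (E(u) = -⅑*(-2) = 2/9)
C = -2908/729 (C = -4 + (2/9)³ = -4 + 8/729 = -2908/729 ≈ -3.9890)
y(P(-2, z(-5)))*C = (5*(-2))^(3/2)*(-2908/729) = (-10)^(3/2)*(-2908/729) = -10*I*√10*(-2908/729) = 29080*I*√10/729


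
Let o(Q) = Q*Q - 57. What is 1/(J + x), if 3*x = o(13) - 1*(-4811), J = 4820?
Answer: 1/6461 ≈ 0.00015477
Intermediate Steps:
o(Q) = -57 + Q² (o(Q) = Q² - 57 = -57 + Q²)
x = 1641 (x = ((-57 + 13²) - 1*(-4811))/3 = ((-57 + 169) + 4811)/3 = (112 + 4811)/3 = (⅓)*4923 = 1641)
1/(J + x) = 1/(4820 + 1641) = 1/6461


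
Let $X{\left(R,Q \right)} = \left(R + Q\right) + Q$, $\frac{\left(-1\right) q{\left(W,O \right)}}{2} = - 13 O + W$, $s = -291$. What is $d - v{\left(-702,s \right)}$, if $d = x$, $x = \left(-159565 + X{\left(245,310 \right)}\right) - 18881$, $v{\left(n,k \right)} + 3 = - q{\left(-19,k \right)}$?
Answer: $-185106$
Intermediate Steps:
$q{\left(W,O \right)} = - 2 W + 26 O$ ($q{\left(W,O \right)} = - 2 \left(- 13 O + W\right) = - 2 \left(W - 13 O\right) = - 2 W + 26 O$)
$v{\left(n,k \right)} = -41 - 26 k$ ($v{\left(n,k \right)} = -3 - \left(\left(-2\right) \left(-19\right) + 26 k\right) = -3 - \left(38 + 26 k\right) = -41 - 26 k$)
$X{\left(R,Q \right)} = R + 2 Q$ ($X{\left(R,Q \right)} = \left(Q + R\right) + Q = R + 2 Q$)
$x = -177581$ ($x = \left(-159565 + \left(245 + 2 \cdot 310\right)\right) - 18881 = \left(-159565 + \left(245 + 620\right)\right) - 18881 = \left(-159565 + 865\right) - 18881 = -158700 - 18881 = -177581$)
$d = -177581$
$d - v{\left(-702,s \right)} = -177581 - \left(-41 - -7566\right) = -177581 - \left(-41 + 7566\right) = -177581 - 7525 = -185106$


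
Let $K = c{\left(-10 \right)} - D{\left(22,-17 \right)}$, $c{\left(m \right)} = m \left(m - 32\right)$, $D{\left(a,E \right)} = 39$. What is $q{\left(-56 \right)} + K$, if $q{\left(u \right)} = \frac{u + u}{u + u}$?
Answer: $382$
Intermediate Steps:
$c{\left(m \right)} = m \left(-32 + m\right)$
$q{\left(u \right)} = 1$ ($q{\left(u \right)} = \frac{2 u}{2 u} = 2 u \frac{1}{2 u} = 1$)
$K = 381$ ($K = - 10 \left(-32 - 10\right) - 39 = \left(-10\right) \left(-42\right) - 39 = 420 - 39 = 381$)
$q{\left(-56 \right)} + K = 1 + 381 = 382$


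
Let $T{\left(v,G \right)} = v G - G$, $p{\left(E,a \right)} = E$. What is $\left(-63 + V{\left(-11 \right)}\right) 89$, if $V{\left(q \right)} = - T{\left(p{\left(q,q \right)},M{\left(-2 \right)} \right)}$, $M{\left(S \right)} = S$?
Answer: $-7743$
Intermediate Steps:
$T{\left(v,G \right)} = - G + G v$ ($T{\left(v,G \right)} = G v - G = - G + G v$)
$V{\left(q \right)} = -2 + 2 q$ ($V{\left(q \right)} = - \left(-2\right) \left(-1 + q\right) = - (2 - 2 q) = -2 + 2 q$)
$\left(-63 + V{\left(-11 \right)}\right) 89 = \left(-63 + \left(-2 + 2 \left(-11\right)\right)\right) 89 = \left(-63 - 24\right) 89 = \left(-87\right) 89 = -7743$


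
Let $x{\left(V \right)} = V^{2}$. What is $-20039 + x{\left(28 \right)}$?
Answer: $-19255$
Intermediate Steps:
$-20039 + x{\left(28 \right)} = -20039 + 28^{2} = -20039 + 784 = -19255$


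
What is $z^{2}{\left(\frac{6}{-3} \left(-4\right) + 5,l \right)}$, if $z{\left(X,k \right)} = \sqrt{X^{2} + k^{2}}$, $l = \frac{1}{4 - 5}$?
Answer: $170$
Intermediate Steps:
$l = -1$ ($l = \frac{1}{-1} = -1$)
$z^{2}{\left(\frac{6}{-3} \left(-4\right) + 5,l \right)} = \left(\sqrt{\left(\frac{6}{-3} \left(-4\right) + 5\right)^{2} + \left(-1\right)^{2}}\right)^{2} = \left(\sqrt{\left(6 \left(- \frac{1}{3}\right) \left(-4\right) + 5\right)^{2} + 1}\right)^{2} = \left(\sqrt{\left(\left(-2\right) \left(-4\right) + 5\right)^{2} + 1}\right)^{2} = \left(\sqrt{\left(8 + 5\right)^{2} + 1}\right)^{2} = \left(\sqrt{13^{2} + 1}\right)^{2} = \left(\sqrt{169 + 1}\right)^{2} = \left(\sqrt{170}\right)^{2} = 170$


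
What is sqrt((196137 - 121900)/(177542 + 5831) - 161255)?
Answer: 3*I*sqrt(602476858586166)/183373 ≈ 401.57*I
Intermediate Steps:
sqrt((196137 - 121900)/(177542 + 5831) - 161255) = sqrt(74237/183373 - 161255) = sqrt(-29569738878/183373) = 3*I*sqrt(602476858586166)/183373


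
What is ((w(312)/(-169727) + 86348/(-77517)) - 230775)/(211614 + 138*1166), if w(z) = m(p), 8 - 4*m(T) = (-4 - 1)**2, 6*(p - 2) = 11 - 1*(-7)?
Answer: -12145034107673095/19604682301961592 ≈ -0.61950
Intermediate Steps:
p = 5 (p = 2 + (11 - 1*(-7))/6 = 2 + (11 + 7)/6 = 2 + (1/6)*18 = 2 + 3 = 5)
m(T) = -17/4 (m(T) = 2 - (-4 - 1)**2/4 = 2 - 1/4*(-5)**2 = 2 - 1/4*25 = 2 - 25/4 = -17/4)
w(z) = -17/4
((w(312)/(-169727) + 86348/(-77517)) - 230775)/(211614 + 138*1166) = ((-17/4/(-169727) + 86348/(-77517)) - 230775)/(211614 + 138*1166) = ((-17/4*(-1/169727) + 86348*(-1/77517)) - 230775)/(211614 + 160908) = ((17/678908 - 86348/77517) - 230775)/372522 = (-58621030195/52626911436 - 230775)*(1/372522) = -12145034107673095/52626911436*1/372522 = -12145034107673095/19604682301961592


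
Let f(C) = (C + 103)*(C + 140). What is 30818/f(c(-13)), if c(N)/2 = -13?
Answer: 811/231 ≈ 3.5108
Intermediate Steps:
c(N) = -26 (c(N) = 2*(-13) = -26)
f(C) = (103 + C)*(140 + C)
30818/f(c(-13)) = 30818/(14420 + (-26)**2 + 243*(-26)) = 30818/(14420 + 676 - 6318) = 30818/8778 = 30818*(1/8778) = 811/231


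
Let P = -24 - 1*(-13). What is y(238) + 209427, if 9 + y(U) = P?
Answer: 209407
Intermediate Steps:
P = -11 (P = -24 + 13 = -11)
y(U) = -20 (y(U) = -9 - 11 = -20)
y(238) + 209427 = -20 + 209427 = 209407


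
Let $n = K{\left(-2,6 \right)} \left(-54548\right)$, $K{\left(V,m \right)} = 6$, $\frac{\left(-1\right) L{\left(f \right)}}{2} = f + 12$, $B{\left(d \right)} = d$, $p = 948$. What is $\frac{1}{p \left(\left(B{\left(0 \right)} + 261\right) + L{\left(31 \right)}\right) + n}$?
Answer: $- \frac{1}{161388} \approx -6.1962 \cdot 10^{-6}$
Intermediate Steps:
$L{\left(f \right)} = -24 - 2 f$ ($L{\left(f \right)} = - 2 \left(f + 12\right) = - 2 \left(12 + f\right) = -24 - 2 f$)
$n = -327288$ ($n = 6 \left(-54548\right) = -327288$)
$\frac{1}{p \left(\left(B{\left(0 \right)} + 261\right) + L{\left(31 \right)}\right) + n} = \frac{1}{948 \left(\left(0 + 261\right) - 86\right) - 327288} = \frac{1}{948 \left(261 - 86\right) - 327288} = \frac{1}{948 \cdot 175 - 327288} = \frac{1}{165900 - 327288} = \frac{1}{-161388} = - \frac{1}{161388}$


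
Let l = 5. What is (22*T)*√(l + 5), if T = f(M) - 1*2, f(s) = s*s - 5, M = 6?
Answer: 638*√10 ≈ 2017.5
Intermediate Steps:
f(s) = -5 + s² (f(s) = s² - 5 = -5 + s²)
T = 29 (T = (-5 + 6²) - 1*2 = (-5 + 36) - 2 = 31 - 2 = 29)
(22*T)*√(l + 5) = (22*29)*√(5 + 5) = 638*√10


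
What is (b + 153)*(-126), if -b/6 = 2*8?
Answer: -7182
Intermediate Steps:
b = -96 (b = -12*8 = -6*16 = -96)
(b + 153)*(-126) = (-96 + 153)*(-126) = 57*(-126) = -7182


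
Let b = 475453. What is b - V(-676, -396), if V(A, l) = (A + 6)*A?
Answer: 22533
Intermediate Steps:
V(A, l) = A*(6 + A) (V(A, l) = (6 + A)*A = A*(6 + A))
b - V(-676, -396) = 475453 - (-676)*(6 - 676) = 475453 - (-676)*(-670) = 475453 - 1*452920 = 475453 - 452920 = 22533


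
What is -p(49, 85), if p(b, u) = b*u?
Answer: -4165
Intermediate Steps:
-p(49, 85) = -49*85 = -1*4165 = -4165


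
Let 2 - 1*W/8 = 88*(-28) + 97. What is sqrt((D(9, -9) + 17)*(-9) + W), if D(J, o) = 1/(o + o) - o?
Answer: sqrt(74874)/2 ≈ 136.82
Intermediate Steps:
W = 18952 (W = 16 - 8*(88*(-28) + 97) = 16 - 8*(-2464 + 97) = 16 - 8*(-2367) = 16 + 18936 = 18952)
D(J, o) = 1/(2*o) - o
sqrt((D(9, -9) + 17)*(-9) + W) = sqrt((((1/2)/(-9) - 1*(-9)) + 17)*(-9) + 18952) = sqrt((((1/2)*(-1/9) + 9) + 17)*(-9) + 18952) = sqrt(((-1/18 + 9) + 17)*(-9) + 18952) = sqrt((161/18 + 17)*(-9) + 18952) = sqrt((467/18)*(-9) + 18952) = sqrt(-467/2 + 18952) = sqrt(37437/2) = sqrt(74874)/2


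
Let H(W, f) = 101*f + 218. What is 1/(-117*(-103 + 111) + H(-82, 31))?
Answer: 1/2413 ≈ 0.00041442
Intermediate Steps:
H(W, f) = 218 + 101*f
1/(-117*(-103 + 111) + H(-82, 31)) = 1/(-117*(-103 + 111) + (218 + 101*31)) = 1/(-117*8 + (218 + 3131)) = 1/(-936 + 3349) = 1/2413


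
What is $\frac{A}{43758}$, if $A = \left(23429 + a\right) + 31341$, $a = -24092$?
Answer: $\frac{5113}{7293} \approx 0.70108$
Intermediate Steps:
$A = 30678$ ($A = \left(23429 - 24092\right) + 31341 = -663 + 31341 = 30678$)
$\frac{A}{43758} = \frac{30678}{43758} = 30678 \cdot \frac{1}{43758} = \frac{5113}{7293}$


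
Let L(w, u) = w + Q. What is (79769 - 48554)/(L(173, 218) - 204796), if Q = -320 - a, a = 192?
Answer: -6243/41027 ≈ -0.15217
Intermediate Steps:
Q = -512 (Q = -320 - 1*192 = -320 - 192 = -512)
L(w, u) = -512 + w (L(w, u) = w - 512 = -512 + w)
(79769 - 48554)/(L(173, 218) - 204796) = (79769 - 48554)/((-512 + 173) - 204796) = 31215/(-339 - 204796) = 31215/(-205135) = 31215*(-1/205135) = -6243/41027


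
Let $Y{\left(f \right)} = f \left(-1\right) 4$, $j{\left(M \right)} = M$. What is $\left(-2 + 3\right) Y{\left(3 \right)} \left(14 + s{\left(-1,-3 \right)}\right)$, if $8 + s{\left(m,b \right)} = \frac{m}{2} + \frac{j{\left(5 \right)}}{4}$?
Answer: $-81$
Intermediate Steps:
$Y{\left(f \right)} = - 4 f$ ($Y{\left(f \right)} = - f 4 = - 4 f$)
$s{\left(m,b \right)} = - \frac{27}{4} + \frac{m}{2}$ ($s{\left(m,b \right)} = -8 + \left(\frac{m}{2} + \frac{5}{4}\right) = -8 + \left(\frac{5}{4} + \frac{m}{2}\right) = - \frac{27}{4} + \frac{m}{2}$)
$\left(-2 + 3\right) Y{\left(3 \right)} \left(14 + s{\left(-1,-3 \right)}\right) = \left(-2 + 3\right) \left(\left(-4\right) 3\right) \left(14 + \left(- \frac{27}{4} + \frac{1}{2} \left(-1\right)\right)\right) = 1 \left(-12\right) \left(14 - \frac{29}{4}\right) = - 12 \left(14 - \frac{29}{4}\right) = \left(-12\right) \frac{27}{4} = -81$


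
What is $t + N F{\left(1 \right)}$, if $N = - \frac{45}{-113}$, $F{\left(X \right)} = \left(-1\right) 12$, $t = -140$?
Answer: $- \frac{16360}{113} \approx -144.78$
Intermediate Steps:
$F{\left(X \right)} = -12$
$N = \frac{45}{113}$ ($N = \left(-45\right) \left(- \frac{1}{113}\right) = \frac{45}{113} \approx 0.39823$)
$t + N F{\left(1 \right)} = -140 + \frac{45}{113} \left(-12\right) = -140 - \frac{540}{113} = - \frac{16360}{113}$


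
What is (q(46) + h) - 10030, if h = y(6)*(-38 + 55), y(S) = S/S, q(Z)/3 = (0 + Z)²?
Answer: -3665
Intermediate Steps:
q(Z) = 3*Z² (q(Z) = 3*(0 + Z)² = 3*Z²)
y(S) = 1
h = 17 (h = 1*(-38 + 55) = 1*17 = 17)
(q(46) + h) - 10030 = (3*46² + 17) - 10030 = (3*2116 + 17) - 10030 = (6348 + 17) - 10030 = 6365 - 10030 = -3665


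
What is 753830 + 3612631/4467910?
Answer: 3368048207931/4467910 ≈ 7.5383e+5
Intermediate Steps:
753830 + 3612631/4467910 = 3368048207931/4467910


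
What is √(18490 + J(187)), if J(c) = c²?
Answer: 7*√1091 ≈ 231.21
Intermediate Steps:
√(18490 + J(187)) = √(18490 + 187²) = √(18490 + 34969) = √53459 = 7*√1091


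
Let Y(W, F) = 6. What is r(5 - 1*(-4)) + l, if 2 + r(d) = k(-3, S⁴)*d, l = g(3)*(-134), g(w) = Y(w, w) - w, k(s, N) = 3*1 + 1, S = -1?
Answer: -368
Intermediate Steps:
k(s, N) = 4 (k(s, N) = 3 + 1 = 4)
g(w) = 6 - w
l = -402 (l = (6 - 1*3)*(-134) = (6 - 3)*(-134) = 3*(-134) = -402)
r(d) = -2 + 4*d
r(5 - 1*(-4)) + l = (-2 + 4*(5 - 1*(-4))) - 402 = (-2 + 4*(5 + 4)) - 402 = (-2 + 4*9) - 402 = (-2 + 36) - 402 = 34 - 402 = -368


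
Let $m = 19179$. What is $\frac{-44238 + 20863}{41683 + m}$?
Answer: $- \frac{23375}{60862} \approx -0.38407$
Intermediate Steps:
$\frac{-44238 + 20863}{41683 + m} = \frac{-44238 + 20863}{41683 + 19179} = - \frac{23375}{60862}$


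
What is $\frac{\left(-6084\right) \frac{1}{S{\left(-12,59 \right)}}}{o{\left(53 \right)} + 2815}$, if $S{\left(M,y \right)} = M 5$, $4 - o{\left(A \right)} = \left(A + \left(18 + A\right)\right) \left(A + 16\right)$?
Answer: $- \frac{507}{28685} \approx -0.017675$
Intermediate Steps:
$o{\left(A \right)} = 4 - \left(16 + A\right) \left(18 + 2 A\right)$ ($o{\left(A \right)} = 4 - \left(A + \left(18 + A\right)\right) \left(A + 16\right) = 4 - \left(18 + 2 A\right) \left(16 + A\right) = 4 - \left(16 + A\right) \left(18 + 2 A\right)$)
$S{\left(M,y \right)} = 5 M$
$\frac{\left(-6084\right) \frac{1}{S{\left(-12,59 \right)}}}{o{\left(53 \right)} + 2815} = \frac{\left(-6084\right) \frac{1}{5 \left(-12\right)}}{\left(-284 - 2650 - 2 \cdot 53^{2}\right) + 2815} = \frac{\left(-6084\right) \frac{1}{-60}}{\left(-284 - 2650 - 5618\right) + 2815} = \frac{\left(-6084\right) \left(- \frac{1}{60}\right)}{\left(-284 - 2650 - 5618\right) + 2815} = \frac{507}{5 \left(-8552 + 2815\right)} = \frac{507}{5 \left(-5737\right)} = \frac{507}{5} \left(- \frac{1}{5737}\right) = - \frac{507}{28685}$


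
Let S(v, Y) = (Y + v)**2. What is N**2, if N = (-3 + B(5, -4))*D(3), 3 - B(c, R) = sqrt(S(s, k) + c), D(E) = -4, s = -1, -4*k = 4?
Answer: 144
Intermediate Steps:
k = -1 (k = -1/4*4 = -1)
B(c, R) = 3 - sqrt(4 + c) (B(c, R) = 3 - sqrt((-1 - 1)**2 + c) = 3 - sqrt((-2)**2 + c) = 3 - sqrt(4 + c))
N = 12 (N = (-3 + (3 - sqrt(4 + 5)))*(-4) = (-3 + (3 - sqrt(9)))*(-4) = (-3 + (3 - 1*3))*(-4) = (-3 + (3 - 3))*(-4) = (-3 + 0)*(-4) = -3*(-4) = 12)
N**2 = 12**2 = 144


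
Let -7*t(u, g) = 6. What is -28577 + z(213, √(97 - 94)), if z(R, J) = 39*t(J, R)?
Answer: -200273/7 ≈ -28610.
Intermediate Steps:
t(u, g) = -6/7 (t(u, g) = -⅐*6 = -6/7)
z(R, J) = -234/7 (z(R, J) = 39*(-6/7) = -234/7)
-28577 + z(213, √(97 - 94)) = -28577 - 234/7 = -200273/7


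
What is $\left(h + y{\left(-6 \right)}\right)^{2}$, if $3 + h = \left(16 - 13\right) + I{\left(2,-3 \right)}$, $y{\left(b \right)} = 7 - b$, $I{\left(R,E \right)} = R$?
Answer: $225$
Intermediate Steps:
$h = 2$ ($h = -3 + \left(\left(16 - 13\right) + 2\right) = -3 + \left(3 + 2\right) = -3 + 5 = 2$)
$\left(h + y{\left(-6 \right)}\right)^{2} = \left(2 + \left(7 - -6\right)\right)^{2} = \left(2 + \left(7 + 6\right)\right)^{2} = \left(2 + 13\right)^{2} = 15^{2} = 225$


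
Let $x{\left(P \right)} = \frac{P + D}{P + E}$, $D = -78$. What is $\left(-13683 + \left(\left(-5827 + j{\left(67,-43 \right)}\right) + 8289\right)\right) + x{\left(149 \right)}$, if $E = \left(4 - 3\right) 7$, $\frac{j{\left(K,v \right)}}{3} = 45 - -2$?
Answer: $- \frac{1728409}{156} \approx -11080.0$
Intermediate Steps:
$j{\left(K,v \right)} = 141$ ($j{\left(K,v \right)} = 3 \left(45 - -2\right) = 3 \left(45 + 2\right) = 3 \cdot 47 = 141$)
$E = 7$ ($E = 1 \cdot 7 = 7$)
$x{\left(P \right)} = \frac{-78 + P}{7 + P}$ ($x{\left(P \right)} = \frac{P - 78}{P + 7} = \frac{-78 + P}{7 + P}$)
$\left(-13683 + \left(\left(-5827 + j{\left(67,-43 \right)}\right) + 8289\right)\right) + x{\left(149 \right)} = \left(-13683 + \left(\left(-5827 + 141\right) + 8289\right)\right) + \frac{-78 + 149}{7 + 149} = \left(-13683 + \left(-5686 + 8289\right)\right) + \frac{1}{156} \cdot 71 = \left(-13683 + 2603\right) + \frac{1}{156} \cdot 71 = -11080 + \frac{71}{156} = - \frac{1728409}{156}$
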